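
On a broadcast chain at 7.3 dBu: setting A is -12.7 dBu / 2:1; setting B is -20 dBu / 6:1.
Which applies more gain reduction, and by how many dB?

B, by 12.75 dB

A: overshoot 20 dB → output overshoot 10 dB → GR 10 dB.
B: overshoot 27.3 dB → output overshoot 4.55 dB → GR 22.75 dB.
B reduces 12.75 dB more.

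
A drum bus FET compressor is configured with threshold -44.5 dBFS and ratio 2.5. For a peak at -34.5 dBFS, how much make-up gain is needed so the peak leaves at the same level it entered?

6 dB

The peak compresses to -44.5 + 10/2.5 = -40.5 dBFS.
To reach -34.5 dBFS requires -34.5 − (-40.5) = 6 dB of make-up.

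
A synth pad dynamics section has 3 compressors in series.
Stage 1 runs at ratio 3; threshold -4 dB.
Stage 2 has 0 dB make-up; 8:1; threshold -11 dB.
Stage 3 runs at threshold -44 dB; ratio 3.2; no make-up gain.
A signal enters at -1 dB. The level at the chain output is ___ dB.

Stage 1: -1 dB is 3 dB over -4 dB; at 3:1 that becomes 1 dB over, giving -3 dB.
Stage 2: -3 dB is 8 dB over -11 dB; at 8:1 that becomes 1 dB over, giving -10 dB.
Stage 3: overshoot 34 dB → 34/3.2 = 10.625 dB → -33.375 dB.

-33.375 dB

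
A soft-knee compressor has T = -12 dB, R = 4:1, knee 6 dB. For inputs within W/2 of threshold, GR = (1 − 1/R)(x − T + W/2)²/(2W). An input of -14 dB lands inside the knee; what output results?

x − T + W/2 = -14 − (-12) + 3 = 1.
GR = (1 − 1/4) × 1² / 12 = 0.75 × 1 / 12 = 0.0625 dB.
Output = -14 − 0.0625 = -14.0625 dB.

-14.0625 dB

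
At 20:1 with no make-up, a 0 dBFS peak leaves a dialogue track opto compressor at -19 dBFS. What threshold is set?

Let T be the threshold. Output overshoot = (input overshoot)/R, so -19 − T = (0 − T)/20.
20·(-19 − T) = 0 − T → 19·T = -380 − 0 = -380.
T = -380/19 = -20 dBFS.

-20 dBFS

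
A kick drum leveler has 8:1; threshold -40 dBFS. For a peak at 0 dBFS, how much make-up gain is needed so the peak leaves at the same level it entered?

Without make-up, output = threshold + overshoot/8 = -40 + 5 = -35 dBFS.
Gap to target: 35 dB.

35 dB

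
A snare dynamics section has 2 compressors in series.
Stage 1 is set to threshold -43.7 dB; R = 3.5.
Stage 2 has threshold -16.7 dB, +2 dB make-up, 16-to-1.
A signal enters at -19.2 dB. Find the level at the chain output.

Stage 1: overshoot 24.5 dB → 24.5/3.5 = 7 dB → -36.7 dB.
Stage 2: -36.7 dB is at or below the -16.7 dB threshold — no compression; make-up brings it to -34.7 dB.

-34.7 dB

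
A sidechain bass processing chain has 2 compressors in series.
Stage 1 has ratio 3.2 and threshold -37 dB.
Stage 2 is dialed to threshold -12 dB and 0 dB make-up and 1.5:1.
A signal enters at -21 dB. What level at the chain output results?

Stage 1: overshoot 16 dB → 16/3.2 = 5 dB → -32 dB.
Stage 2: -32 dB ≤ -12 dB, so stage 2 doesn't engage; output -32 dB.

-32 dB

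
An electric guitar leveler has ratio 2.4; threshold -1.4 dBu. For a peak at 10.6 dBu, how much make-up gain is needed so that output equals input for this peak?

7 dB

Without make-up, output = threshold + overshoot/2.4 = -1.4 + 5 = 3.6 dBu.
Gap to target: 7 dB.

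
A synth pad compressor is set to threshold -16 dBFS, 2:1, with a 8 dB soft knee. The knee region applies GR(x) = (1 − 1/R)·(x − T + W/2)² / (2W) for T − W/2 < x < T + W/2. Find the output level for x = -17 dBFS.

-17.28125 dBFS

x − T + W/2 = -17 − (-16) + 4 = 3.
GR = (1 − 1/2) × 3² / 16 = 0.5 × 9 / 16 = 0.28125 dB.
Output = -17 − 0.28125 = -17.28125 dBFS.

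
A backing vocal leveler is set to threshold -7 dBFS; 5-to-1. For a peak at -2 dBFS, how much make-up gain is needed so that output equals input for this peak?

The peak compresses to -7 + 5/5 = -6 dBFS.
To reach -2 dBFS requires -2 − (-6) = 4 dB of make-up.

4 dB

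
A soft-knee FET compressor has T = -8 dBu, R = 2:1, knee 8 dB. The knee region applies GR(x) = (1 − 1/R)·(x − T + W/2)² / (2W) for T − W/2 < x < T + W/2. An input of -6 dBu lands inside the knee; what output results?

x − T + W/2 = -6 − (-8) + 4 = 6.
GR = (1 − 1/2) × 6² / 16 = 0.5 × 36 / 16 = 1.125 dB.
Output = -6 − 1.125 = -7.125 dBu.

-7.125 dBu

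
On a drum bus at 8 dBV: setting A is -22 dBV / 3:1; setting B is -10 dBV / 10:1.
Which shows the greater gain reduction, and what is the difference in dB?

A, by 3.8 dB

A: 30 dB over, compressed to 10 dB over, so 20 dB of GR.
B: 18 dB over, compressed to 1.8 dB over, so 16.2 dB of GR.
Difference: 3.8 dB in favour of A.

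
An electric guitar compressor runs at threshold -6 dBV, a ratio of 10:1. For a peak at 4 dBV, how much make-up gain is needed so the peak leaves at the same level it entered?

9 dB

Without make-up, output = threshold + overshoot/10 = -6 + 1 = -5 dBV.
Gap to target: 9 dB.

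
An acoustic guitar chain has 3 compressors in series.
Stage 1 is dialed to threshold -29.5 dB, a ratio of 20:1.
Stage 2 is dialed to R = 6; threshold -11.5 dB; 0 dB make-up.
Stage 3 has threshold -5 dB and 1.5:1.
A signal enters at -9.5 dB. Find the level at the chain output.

Stage 1: 20 dB above -29.5 dB, reduced 20:1 to 1 dB above → -28.5 dB.
Stage 2: -28.5 dB is at or below the -11.5 dB threshold — no compression; output -28.5 dB.
Stage 3: -28.5 dB ≤ -5 dB, so stage 3 doesn't engage; output -28.5 dB.

-28.5 dB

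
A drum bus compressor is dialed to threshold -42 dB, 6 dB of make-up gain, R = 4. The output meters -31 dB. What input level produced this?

Stripping the +6 dB make-up gives -37 dB at the gain stage.
That's 5 dB above the -42 dB threshold.
Undo the ratio: input overshoot = 5 × 4 = 20 dB, giving input = -22 dB.

-22 dB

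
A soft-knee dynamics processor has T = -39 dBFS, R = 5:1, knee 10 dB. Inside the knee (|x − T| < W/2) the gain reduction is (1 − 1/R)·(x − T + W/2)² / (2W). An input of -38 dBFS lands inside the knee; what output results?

-39.44 dBFS

x − T + W/2 = -38 − (-39) + 5 = 6.
GR = (1 − 1/5) × 6² / 20 = 0.8 × 36 / 20 = 1.44 dB.
Output = -38 − 1.44 = -39.44 dBFS.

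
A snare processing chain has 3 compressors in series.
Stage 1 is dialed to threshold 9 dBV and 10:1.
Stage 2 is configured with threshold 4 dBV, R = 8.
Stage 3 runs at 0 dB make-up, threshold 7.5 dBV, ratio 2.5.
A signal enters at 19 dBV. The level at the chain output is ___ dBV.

Stage 1: overshoot 10 dB → 10/10 = 1 dB → 10 dBV.
Stage 2: overshoot 6 dB → 6/8 = 0.75 dB → 4.75 dBV.
Stage 3: below threshold (4.75 ≤ 7.5); passes unchanged; output 4.75 dBV.

4.75 dBV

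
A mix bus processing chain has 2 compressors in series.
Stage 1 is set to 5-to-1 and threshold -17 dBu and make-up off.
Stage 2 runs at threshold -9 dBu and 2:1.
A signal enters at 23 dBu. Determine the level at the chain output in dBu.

-9 dBu

Stage 1: 23 dBu is 40 dB over -17 dBu; at 5:1 that becomes 8 dB over, giving -9 dBu.
Stage 2: -9 dBu ≤ -9 dBu, so stage 2 doesn't engage; output -9 dBu.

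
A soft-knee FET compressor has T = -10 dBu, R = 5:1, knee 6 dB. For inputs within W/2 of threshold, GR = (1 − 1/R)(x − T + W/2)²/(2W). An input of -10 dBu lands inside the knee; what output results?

-10.6 dBu

x − T + W/2 = -10 − (-10) + 3 = 3.
GR = (1 − 1/5) × 3² / 12 = 0.8 × 9 / 12 = 0.6 dB.
Output = -10 − 0.6 = -10.6 dBu.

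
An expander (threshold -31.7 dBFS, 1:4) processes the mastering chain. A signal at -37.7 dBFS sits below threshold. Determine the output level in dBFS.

-55.7 dBFS

Below threshold, a 1:4 expander applies gain = (4−1)×(T − x) of attenuation.
(4−1) × 6 = 18 dB, so output = -37.7 − 18 = -55.7 dBFS.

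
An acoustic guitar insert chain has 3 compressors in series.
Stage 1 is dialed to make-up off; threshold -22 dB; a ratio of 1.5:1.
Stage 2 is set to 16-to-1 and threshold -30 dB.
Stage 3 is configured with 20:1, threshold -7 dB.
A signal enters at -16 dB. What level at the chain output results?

Stage 1: -16 dB is 6 dB over -22 dB; at 1.5:1 that becomes 4 dB over, giving -18 dB.
Stage 2: 12 dB above -30 dB, reduced 16:1 to 0.75 dB above → -29.25 dB.
Stage 3: -29.25 dB is at or below the -7 dB threshold — no compression; output -29.25 dB.

-29.25 dB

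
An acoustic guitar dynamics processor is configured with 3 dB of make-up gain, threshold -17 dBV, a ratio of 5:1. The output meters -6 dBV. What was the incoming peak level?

Before make-up, the level was -6 − 3 = -9 dBV.
The compressed level sits -9 − (-17) = 8 dB over threshold.
Before 5:1 compression the overshoot was 8 × 5 = 40 dB, so input = -17 + 40 = 23 dBV.

23 dBV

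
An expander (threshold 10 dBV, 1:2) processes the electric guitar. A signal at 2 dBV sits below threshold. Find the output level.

The input is 8 dB below the 10 dBV threshold.
A 1:2 expander multiplies undershoot by 2: 8 × 2 = 16 dB below threshold.
Output = 10 − 16 = -6 dBV.

-6 dBV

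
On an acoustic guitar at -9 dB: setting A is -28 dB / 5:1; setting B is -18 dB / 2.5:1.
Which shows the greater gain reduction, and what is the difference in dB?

A: overshoot 19 dB → output overshoot 3.8 dB → GR 15.2 dB.
B: overshoot 9 dB → output overshoot 3.6 dB → GR 5.4 dB.
Difference: 9.8 dB in favour of A.

A, by 9.8 dB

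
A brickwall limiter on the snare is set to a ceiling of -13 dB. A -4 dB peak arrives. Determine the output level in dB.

-13 dB

A brickwall limiter is an ∞:1 compressor: any input above the ceiling is clamped to -13 dB.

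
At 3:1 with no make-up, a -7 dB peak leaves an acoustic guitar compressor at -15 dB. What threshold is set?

-19 dB

Input is 12 dB above T (since output overshoot × R = input overshoot: (-15 − T)·3 = -7 − T gives T = -19 dB).
Check: -19 + (-7 − (-19))/3 = -19 + 4 = -15 dB. ✓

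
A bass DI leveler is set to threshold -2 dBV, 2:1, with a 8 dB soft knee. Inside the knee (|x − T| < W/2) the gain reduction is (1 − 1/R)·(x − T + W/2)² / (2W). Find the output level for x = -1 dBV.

x − T + W/2 = -1 − (-2) + 4 = 5.
GR = (1 − 1/2) × 5² / 16 = 0.5 × 25 / 16 = 0.78125 dB.
Output = -1 − 0.78125 = -1.78125 dBV.

-1.78125 dBV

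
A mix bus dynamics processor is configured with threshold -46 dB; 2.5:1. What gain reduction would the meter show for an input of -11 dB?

-11 dB exceeds the threshold by 35 dB.
After 2.5:1 compression the overshoot becomes 35/2.5 = 14 dB.
So the signal is attenuated by 35 − 14 = 21 dB.

21 dB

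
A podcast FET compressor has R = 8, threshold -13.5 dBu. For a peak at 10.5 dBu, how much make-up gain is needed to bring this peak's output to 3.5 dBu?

Overshoot 24 dB → 24/8 = 3 dB after compression, so the compressed level is -13.5 + 3 = -10.5 dBu.
Make-up = target − compressed = 3.5 − (-10.5) = 14 dB.

14 dB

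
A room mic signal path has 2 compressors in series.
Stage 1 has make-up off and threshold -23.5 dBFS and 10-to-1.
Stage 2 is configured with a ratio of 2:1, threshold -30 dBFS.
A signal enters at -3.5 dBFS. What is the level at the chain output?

-25.75 dBFS

Stage 1: -3.5 dBFS is 20 dB over -23.5 dBFS; at 10:1 that becomes 2 dB over, giving -21.5 dBFS.
Stage 2: -21.5 dBFS is 8.5 dB over -30 dBFS; at 2:1 that becomes 4.25 dB over, giving -25.75 dBFS.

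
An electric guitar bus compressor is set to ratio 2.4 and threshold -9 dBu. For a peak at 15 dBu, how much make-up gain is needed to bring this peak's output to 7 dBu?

Overshoot 24 dB → 24/2.4 = 10 dB after compression, so the compressed level is -9 + 10 = 1 dBu.
Make-up = target − compressed = 7 − 1 = 6 dB.

6 dB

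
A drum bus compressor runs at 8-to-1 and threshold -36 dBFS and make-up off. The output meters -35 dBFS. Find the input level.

-28 dBFS

That's 1 dB above the -36 dBFS threshold.
Undo the ratio: input overshoot = 1 × 8 = 8 dB, giving input = -28 dBFS.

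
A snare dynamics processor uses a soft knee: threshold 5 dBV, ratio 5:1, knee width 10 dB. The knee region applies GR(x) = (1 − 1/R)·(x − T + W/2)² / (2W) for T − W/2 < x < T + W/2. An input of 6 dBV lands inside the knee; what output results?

4.56 dBV

x − T + W/2 = 6 − 5 + 5 = 6.
GR = (1 − 1/5) × 6² / 20 = 0.8 × 36 / 20 = 1.44 dB.
Output = 6 − 1.44 = 4.56 dBV.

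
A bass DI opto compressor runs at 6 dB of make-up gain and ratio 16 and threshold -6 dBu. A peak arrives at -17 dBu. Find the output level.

-11 dBu

-17 dBu is 11 dB below the -6 dBu threshold, so no gain reduction is applied.
Make-up gain adds 6 dB: -17 + 6 = -11 dBu.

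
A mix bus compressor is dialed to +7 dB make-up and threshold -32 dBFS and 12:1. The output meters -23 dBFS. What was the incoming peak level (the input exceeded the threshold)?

Remove make-up: -23 − 7 = -30 dBFS.
That's 2 dB above the -32 dBFS threshold.
Undo the ratio: input overshoot = 2 × 12 = 24 dB, giving input = -8 dBFS.

-8 dBFS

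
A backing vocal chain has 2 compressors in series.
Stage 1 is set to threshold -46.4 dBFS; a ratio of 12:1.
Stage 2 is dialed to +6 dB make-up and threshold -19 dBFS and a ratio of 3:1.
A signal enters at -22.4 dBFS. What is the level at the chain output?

-38.4 dBFS

Stage 1: 24 dB above -46.4 dBFS, reduced 12:1 to 2 dB above → -44.4 dBFS.
Stage 2: -44.4 dBFS is at or below the -19 dBFS threshold — no compression; make-up brings it to -38.4 dBFS.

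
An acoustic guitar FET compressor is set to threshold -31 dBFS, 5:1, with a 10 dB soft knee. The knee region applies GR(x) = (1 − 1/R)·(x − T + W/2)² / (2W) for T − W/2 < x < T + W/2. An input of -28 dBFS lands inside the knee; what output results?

x − T + W/2 = -28 − (-31) + 5 = 8.
GR = (1 − 1/5) × 8² / 20 = 0.8 × 64 / 20 = 2.56 dB.
Output = -28 − 2.56 = -30.56 dBFS.

-30.56 dBFS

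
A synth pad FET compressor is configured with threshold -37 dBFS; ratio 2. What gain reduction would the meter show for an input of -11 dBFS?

-11 dBFS exceeds the threshold by 26 dB.
After 2:1 compression the overshoot becomes 26/2 = 13 dB.
GR = overshoot in − overshoot out = 26 − 13 = 13 dB.

13 dB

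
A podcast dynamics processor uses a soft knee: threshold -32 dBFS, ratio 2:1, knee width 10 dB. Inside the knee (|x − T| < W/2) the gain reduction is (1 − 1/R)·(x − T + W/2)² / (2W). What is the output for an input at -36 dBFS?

-36.025 dBFS

x − T + W/2 = -36 − (-32) + 5 = 1.
GR = (1 − 1/2) × 1² / 20 = 0.5 × 1 / 20 = 0.025 dB.
Output = -36 − 0.025 = -36.025 dBFS.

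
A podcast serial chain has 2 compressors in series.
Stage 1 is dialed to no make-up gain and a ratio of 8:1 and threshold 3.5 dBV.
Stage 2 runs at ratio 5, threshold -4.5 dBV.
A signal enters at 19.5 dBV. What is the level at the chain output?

Stage 1: overshoot 16 dB → 16/8 = 2 dB → 5.5 dBV.
Stage 2: 10 dB above -4.5 dBV, reduced 5:1 to 2 dB above → -2.5 dBV.

-2.5 dBV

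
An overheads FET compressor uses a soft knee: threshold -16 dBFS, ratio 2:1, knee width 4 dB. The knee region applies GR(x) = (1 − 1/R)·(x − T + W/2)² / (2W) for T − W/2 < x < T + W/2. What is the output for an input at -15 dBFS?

-15.5625 dBFS

x − T + W/2 = -15 − (-16) + 2 = 3.
GR = (1 − 1/2) × 3² / 8 = 0.5 × 9 / 8 = 0.5625 dB.
Output = -15 − 0.5625 = -15.5625 dBFS.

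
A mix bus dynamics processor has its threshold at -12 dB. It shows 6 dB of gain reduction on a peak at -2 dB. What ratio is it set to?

2.5:1

Input overshoot = -2 − (-12) = 10 dB.
Output overshoot = 10 − 6 = 4 dB.
Ratio = input overshoot / output overshoot = 10 / 4 = 2.5.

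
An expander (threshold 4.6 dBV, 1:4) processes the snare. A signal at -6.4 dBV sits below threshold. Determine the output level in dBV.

Undershoot = 4.6 − (-6.4) = 11 dB.
At 1:4, that expands to 44 dB under threshold.
Output = 4.6 − 44 = -39.4 dBV.

-39.4 dBV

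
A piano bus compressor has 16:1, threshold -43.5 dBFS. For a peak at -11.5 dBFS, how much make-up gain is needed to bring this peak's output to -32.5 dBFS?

Without make-up, output = threshold + overshoot/16 = -43.5 + 2 = -41.5 dBFS.
Gap to target: 9 dB.

9 dB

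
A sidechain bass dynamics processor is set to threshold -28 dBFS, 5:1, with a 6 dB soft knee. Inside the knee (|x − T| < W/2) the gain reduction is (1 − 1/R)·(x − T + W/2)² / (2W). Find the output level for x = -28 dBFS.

x − T + W/2 = -28 − (-28) + 3 = 3.
GR = (1 − 1/5) × 3² / 12 = 0.8 × 9 / 12 = 0.6 dB.
Output = -28 − 0.6 = -28.6 dBFS.

-28.6 dBFS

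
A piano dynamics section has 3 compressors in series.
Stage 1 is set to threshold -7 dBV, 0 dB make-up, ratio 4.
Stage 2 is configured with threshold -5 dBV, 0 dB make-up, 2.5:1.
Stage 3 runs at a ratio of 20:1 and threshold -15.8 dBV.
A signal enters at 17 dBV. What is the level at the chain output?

Stage 1: 17 dBV is 24 dB over -7 dBV; at 4:1 that becomes 6 dB over, giving -1 dBV.
Stage 2: -1 dBV is 4 dB over -5 dBV; at 2.5:1 that becomes 1.6 dB over, giving -3.4 dBV.
Stage 3: -3.4 dBV is 12.4 dB over -15.8 dBV; at 20:1 that becomes 0.62 dB over, giving -15.18 dBV.

-15.18 dBV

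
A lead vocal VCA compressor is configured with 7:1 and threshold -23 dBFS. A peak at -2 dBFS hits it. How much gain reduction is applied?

18 dB

-2 dBFS exceeds the threshold by 21 dB.
After 7:1 compression the overshoot becomes 21/7 = 3 dB.
Gain reduction = 21 − 3 = 18 dB.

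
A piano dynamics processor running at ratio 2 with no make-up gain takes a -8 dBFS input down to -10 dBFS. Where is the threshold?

-12 dBFS

Input is 4 dB above T (since output overshoot × R = input overshoot: (-10 − T)·2 = -8 − T gives T = -12 dBFS).
Check: -12 + (-8 − (-12))/2 = -12 + 2 = -10 dBFS. ✓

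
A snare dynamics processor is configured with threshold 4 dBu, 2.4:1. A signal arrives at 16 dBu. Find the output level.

16 dBu sits 12 dB over threshold.
At 2.4:1 the overshoot is divided by 2.4, leaving 5 dB above threshold.
Output = 4 + 5 = 9 dBu.

9 dBu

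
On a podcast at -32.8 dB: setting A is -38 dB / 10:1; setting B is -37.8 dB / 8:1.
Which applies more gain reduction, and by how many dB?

A: GR = 5.2 − 5.2/10 = 4.68 dB.
B: GR = 5 − 5/8 = 4.375 dB.
Difference: 0.305 dB in favour of A.

A, by 0.305 dB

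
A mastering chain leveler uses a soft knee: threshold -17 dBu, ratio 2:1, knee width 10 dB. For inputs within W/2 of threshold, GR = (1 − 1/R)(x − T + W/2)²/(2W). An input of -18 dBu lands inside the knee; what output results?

x − T + W/2 = -18 − (-17) + 5 = 4.
GR = (1 − 1/2) × 4² / 20 = 0.5 × 16 / 20 = 0.4 dB.
Output = -18 − 0.4 = -18.4 dBu.

-18.4 dBu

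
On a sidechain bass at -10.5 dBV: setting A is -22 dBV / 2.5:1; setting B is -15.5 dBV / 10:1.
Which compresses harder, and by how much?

A: GR = 11.5 − 11.5/2.5 = 6.9 dB.
B: GR = 5 − 5/10 = 4.5 dB.
A applies 2.4 dB more gain reduction.

A, by 2.4 dB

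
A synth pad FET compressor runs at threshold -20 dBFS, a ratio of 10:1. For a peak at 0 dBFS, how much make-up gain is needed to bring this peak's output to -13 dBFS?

5 dB

Overshoot 20 dB → 20/10 = 2 dB after compression, so the compressed level is -20 + 2 = -18 dBFS.
Make-up = target − compressed = -13 − (-18) = 5 dB.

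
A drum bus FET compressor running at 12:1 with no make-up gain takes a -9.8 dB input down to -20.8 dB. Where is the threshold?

-21.8 dB

Gain reduction = -9.8 − (-20.8) = 11 dB; output overshoot = GR / (R − 1) = 11 / 11 = 1 dB.
Threshold = output − output overshoot = -20.8 − 1 = -21.8 dB.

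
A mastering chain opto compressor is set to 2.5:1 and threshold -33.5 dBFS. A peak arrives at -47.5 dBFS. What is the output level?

-47.5 dBFS is 14 dB below the -33.5 dBFS threshold, so no gain reduction is applied.
Output = input = -47.5 dBFS.

-47.5 dBFS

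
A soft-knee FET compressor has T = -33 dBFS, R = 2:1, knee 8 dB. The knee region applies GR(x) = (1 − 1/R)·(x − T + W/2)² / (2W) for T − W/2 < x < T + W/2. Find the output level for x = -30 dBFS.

-31.53125 dBFS

x − T + W/2 = -30 − (-33) + 4 = 7.
GR = (1 − 1/2) × 7² / 16 = 0.5 × 49 / 16 = 1.53125 dB.
Output = -30 − 1.53125 = -31.53125 dBFS.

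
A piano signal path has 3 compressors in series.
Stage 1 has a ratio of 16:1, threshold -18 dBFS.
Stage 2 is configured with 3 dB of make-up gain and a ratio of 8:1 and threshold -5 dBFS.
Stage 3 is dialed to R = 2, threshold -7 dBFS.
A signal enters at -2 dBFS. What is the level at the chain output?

Stage 1: -2 dBFS is 16 dB over -18 dBFS; at 16:1 that becomes 1 dB over, giving -17 dBFS.
Stage 2: -17 dBFS is at or below the -5 dBFS threshold — no compression; make-up brings it to -14 dBFS.
Stage 3: -14 dBFS ≤ -7 dBFS, so stage 3 doesn't engage; output -14 dBFS.

-14 dBFS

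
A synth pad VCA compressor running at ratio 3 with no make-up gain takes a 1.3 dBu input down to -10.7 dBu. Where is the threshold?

-16.7 dBu

Gain reduction = 1.3 − (-10.7) = 12 dB; output overshoot = GR / (R − 1) = 12 / 2 = 6 dB.
Threshold = output − output overshoot = -10.7 − 6 = -16.7 dBu.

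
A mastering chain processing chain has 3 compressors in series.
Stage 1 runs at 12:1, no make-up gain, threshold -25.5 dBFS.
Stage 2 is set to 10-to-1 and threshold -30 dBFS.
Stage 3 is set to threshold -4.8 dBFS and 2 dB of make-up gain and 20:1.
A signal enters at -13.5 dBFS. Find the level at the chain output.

-27.45 dBFS

Stage 1: overshoot 12 dB → 12/12 = 1 dB → -24.5 dBFS.
Stage 2: -24.5 dBFS is 5.5 dB over -30 dBFS; at 10:1 that becomes 0.55 dB over, giving -29.45 dBFS.
Stage 3: -29.45 dBFS ≤ -4.8 dBFS, so stage 3 doesn't engage; make-up brings it to -27.45 dBFS.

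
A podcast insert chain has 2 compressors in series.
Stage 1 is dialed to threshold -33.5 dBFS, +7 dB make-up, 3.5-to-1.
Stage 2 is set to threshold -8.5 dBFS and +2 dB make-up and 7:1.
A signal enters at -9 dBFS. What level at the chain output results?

-17.5 dBFS

Stage 1: overshoot 24.5 dB → 24.5/3.5 = 7 dB → -26.5 dBFS; +7 dB make-up → -19.5 dBFS.
Stage 2: below threshold (-19.5 ≤ -8.5); passes unchanged; make-up brings it to -17.5 dBFS.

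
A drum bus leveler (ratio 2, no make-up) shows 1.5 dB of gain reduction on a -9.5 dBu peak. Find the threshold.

Gain reduction = -9.5 − (-11) = 1.5 dB; output overshoot = GR / (R − 1) = 1.5 / 1 = 1.5 dB.
Threshold = output − output overshoot = -11 − 1.5 = -12.5 dBu.

-12.5 dBu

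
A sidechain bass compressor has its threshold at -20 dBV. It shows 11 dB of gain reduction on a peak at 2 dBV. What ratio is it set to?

Input overshoot = 2 − (-20) = 22 dB.
Output overshoot = 22 − 11 = 11 dB.
Ratio = input overshoot / output overshoot = 22 / 11 = 2.

2:1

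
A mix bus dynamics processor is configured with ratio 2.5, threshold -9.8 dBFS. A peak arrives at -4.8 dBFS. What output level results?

Overshoot: -4.8 − (-9.8) = 5 dB.
The 5 dB excess becomes 2 dB after 2.5:1 reduction.
Output = -9.8 + 2 = -7.8 dBFS.

-7.8 dBFS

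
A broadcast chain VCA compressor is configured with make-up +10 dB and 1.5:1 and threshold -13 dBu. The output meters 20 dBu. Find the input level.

21.5 dBu

Stripping the +10 dB make-up gives 10 dBu at the gain stage.
The compressed level sits 10 − (-13) = 23 dB over threshold.
Before 1.5:1 compression the overshoot was 23 × 1.5 = 34.5 dB, so input = -13 + 34.5 = 21.5 dBu.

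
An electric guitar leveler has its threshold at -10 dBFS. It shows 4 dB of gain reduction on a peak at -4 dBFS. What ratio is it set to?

3:1

Input overshoot = -4 − (-10) = 6 dB.
Output overshoot = 6 − 4 = 2 dB.
Ratio = input overshoot / output overshoot = 6 / 2 = 3.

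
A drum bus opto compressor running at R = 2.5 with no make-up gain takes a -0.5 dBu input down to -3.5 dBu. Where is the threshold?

Gain reduction = -0.5 − (-3.5) = 3 dB; output overshoot = GR / (R − 1) = 3 / 1.5 = 2 dB.
Threshold = output − output overshoot = -3.5 − 2 = -5.5 dBu.

-5.5 dBu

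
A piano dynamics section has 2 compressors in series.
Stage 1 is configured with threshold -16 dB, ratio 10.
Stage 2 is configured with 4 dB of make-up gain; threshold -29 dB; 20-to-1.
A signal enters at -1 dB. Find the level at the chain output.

Stage 1: overshoot 15 dB → 15/10 = 1.5 dB → -14.5 dB.
Stage 2: overshoot 14.5 dB → 14.5/20 = 0.725 dB → -28.275 dB; +4 dB make-up → -24.275 dB.

-24.275 dB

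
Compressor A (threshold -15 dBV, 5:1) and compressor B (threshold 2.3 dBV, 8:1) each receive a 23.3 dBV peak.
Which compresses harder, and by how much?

A: 38.3 dB over, compressed to 7.66 dB over, so 30.64 dB of GR.
B: 21 dB over, compressed to 2.625 dB over, so 18.375 dB of GR.
A applies 12.265 dB more gain reduction.

A, by 12.265 dB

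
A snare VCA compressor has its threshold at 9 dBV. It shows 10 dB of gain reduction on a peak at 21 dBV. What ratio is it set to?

Input overshoot = 21 − 9 = 12 dB.
Output overshoot = 12 − 10 = 2 dB.
Ratio = input overshoot / output overshoot = 12 / 2 = 6.

6:1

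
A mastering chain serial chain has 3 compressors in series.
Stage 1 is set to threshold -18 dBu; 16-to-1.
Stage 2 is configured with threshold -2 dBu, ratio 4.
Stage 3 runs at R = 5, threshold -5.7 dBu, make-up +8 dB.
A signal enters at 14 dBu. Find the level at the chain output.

-8 dBu

Stage 1: 32 dB above -18 dBu, reduced 16:1 to 2 dB above → -16 dBu.
Stage 2: below threshold (-16 ≤ -2); passes unchanged; output -16 dBu.
Stage 3: -16 dBu is at or below the -5.7 dBu threshold — no compression; make-up brings it to -8 dBu.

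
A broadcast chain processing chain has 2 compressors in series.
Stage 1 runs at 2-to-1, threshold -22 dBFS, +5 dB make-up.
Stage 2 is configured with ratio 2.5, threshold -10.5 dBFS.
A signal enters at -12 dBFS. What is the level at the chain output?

Stage 1: overshoot 10 dB → 10/2 = 5 dB → -17 dBFS; +5 dB make-up → -12 dBFS.
Stage 2: below threshold (-12 ≤ -10.5); passes unchanged; output -12 dBFS.

-12 dBFS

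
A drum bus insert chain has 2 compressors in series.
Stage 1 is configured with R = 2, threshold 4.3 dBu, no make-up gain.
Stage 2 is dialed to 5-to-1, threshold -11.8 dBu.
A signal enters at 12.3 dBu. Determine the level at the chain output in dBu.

-7.78 dBu

Stage 1: 8 dB above 4.3 dBu, reduced 2:1 to 4 dB above → 8.3 dBu.
Stage 2: 20.1 dB above -11.8 dBu, reduced 5:1 to 4.02 dB above → -7.78 dBu.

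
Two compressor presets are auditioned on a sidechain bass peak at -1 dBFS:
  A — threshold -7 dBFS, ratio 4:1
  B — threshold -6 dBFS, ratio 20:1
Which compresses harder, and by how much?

B, by 0.25 dB

A: GR = 6 − 6/4 = 4.5 dB.
B: GR = 5 − 5/20 = 4.75 dB.
B applies 0.25 dB more gain reduction.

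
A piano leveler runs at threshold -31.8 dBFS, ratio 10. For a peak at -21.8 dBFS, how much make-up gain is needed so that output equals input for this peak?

Without make-up, output = threshold + overshoot/10 = -31.8 + 1 = -30.8 dBFS.
Gap to target: 9 dB.

9 dB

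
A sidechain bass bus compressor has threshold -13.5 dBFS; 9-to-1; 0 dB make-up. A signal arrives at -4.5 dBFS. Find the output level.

-4.5 dBFS sits 9 dB over threshold.
The 9 dB excess becomes 1 dB after 9:1 reduction.
So the level is -13.5 + 1 = -12.5 dBFS.

-12.5 dBFS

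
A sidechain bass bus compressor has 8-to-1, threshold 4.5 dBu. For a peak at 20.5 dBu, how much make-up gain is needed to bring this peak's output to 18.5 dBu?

Without make-up, output = threshold + overshoot/8 = 4.5 + 2 = 6.5 dBu.
Gap to target: 12 dB.

12 dB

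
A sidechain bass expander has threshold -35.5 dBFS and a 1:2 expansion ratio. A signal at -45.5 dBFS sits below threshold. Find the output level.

Undershoot = (-35.5) − (-45.5) = 10 dB.
At 1:2, that expands to 20 dB under threshold.
Output = -35.5 − 20 = -55.5 dBFS.

-55.5 dBFS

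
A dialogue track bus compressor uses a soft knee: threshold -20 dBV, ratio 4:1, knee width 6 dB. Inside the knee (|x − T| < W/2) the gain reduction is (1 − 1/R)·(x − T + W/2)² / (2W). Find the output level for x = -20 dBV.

-20.5625 dBV

x − T + W/2 = -20 − (-20) + 3 = 3.
GR = (1 − 1/4) × 3² / 12 = 0.75 × 9 / 12 = 0.5625 dB.
Output = -20 − 0.5625 = -20.5625 dBV.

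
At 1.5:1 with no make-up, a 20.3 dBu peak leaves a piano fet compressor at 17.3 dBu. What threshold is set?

Let T be the threshold. Output overshoot = (input overshoot)/R, so 17.3 − T = (20.3 − T)/1.5.
1.5·(17.3 − T) = 20.3 − T → 0.5·T = 25.95 − 20.3 = 5.65.
T = 5.65/0.5 = 11.3 dBu.

11.3 dBu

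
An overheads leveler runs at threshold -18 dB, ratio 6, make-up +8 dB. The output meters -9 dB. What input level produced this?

Stripping the +8 dB make-up gives -17 dB at the gain stage.
The compressed level sits -17 − (-18) = 1 dB over threshold.
Before 6:1 compression the overshoot was 1 × 6 = 6 dB, so input = -18 + 6 = -12 dB.

-12 dB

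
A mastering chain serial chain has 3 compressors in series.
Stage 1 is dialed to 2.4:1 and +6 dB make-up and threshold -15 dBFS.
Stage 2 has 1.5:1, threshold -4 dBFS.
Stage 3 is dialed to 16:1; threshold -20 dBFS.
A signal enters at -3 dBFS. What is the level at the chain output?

-19 dBFS

Stage 1: 12 dB above -15 dBFS, reduced 2.4:1 to 5 dB above → -10 dBFS; +6 dB make-up → -4 dBFS.
Stage 2: -4 dBFS is at or below the -4 dBFS threshold — no compression; output -4 dBFS.
Stage 3: overshoot 16 dB → 16/16 = 1 dB → -19 dBFS.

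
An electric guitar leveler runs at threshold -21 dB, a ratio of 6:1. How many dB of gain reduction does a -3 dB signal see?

-3 dB exceeds the threshold by 18 dB.
After 6:1 compression the overshoot becomes 18/6 = 3 dB.
Gain reduction = 18 − 3 = 15 dB.

15 dB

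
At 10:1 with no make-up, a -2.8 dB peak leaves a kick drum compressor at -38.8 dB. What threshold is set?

Let T be the threshold. Output overshoot = (input overshoot)/R, so -38.8 − T = (-2.8 − T)/10.
10·(-38.8 − T) = -2.8 − T → 9·T = -388 − (-2.8) = -385.2.
T = -385.2/9 = -42.8 dB.

-42.8 dB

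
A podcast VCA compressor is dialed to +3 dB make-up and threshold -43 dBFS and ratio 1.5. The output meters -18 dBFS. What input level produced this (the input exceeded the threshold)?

Stripping the +3 dB make-up gives -21 dBFS at the gain stage.
That's 22 dB above the -43 dBFS threshold.
Before 1.5:1 compression the overshoot was 22 × 1.5 = 33 dB, so input = -43 + 33 = -10 dBFS.

-10 dBFS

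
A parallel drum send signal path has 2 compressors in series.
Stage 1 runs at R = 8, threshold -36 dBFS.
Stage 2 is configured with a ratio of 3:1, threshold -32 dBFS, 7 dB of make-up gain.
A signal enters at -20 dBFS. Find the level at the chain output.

-27 dBFS

Stage 1: -20 dBFS is 16 dB over -36 dBFS; at 8:1 that becomes 2 dB over, giving -34 dBFS.
Stage 2: -34 dBFS ≤ -32 dBFS, so stage 2 doesn't engage; make-up brings it to -27 dBFS.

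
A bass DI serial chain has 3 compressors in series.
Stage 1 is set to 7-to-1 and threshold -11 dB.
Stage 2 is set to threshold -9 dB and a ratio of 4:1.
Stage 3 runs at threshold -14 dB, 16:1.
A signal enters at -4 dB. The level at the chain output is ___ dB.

-13.75 dB

Stage 1: overshoot 7 dB → 7/7 = 1 dB → -10 dB.
Stage 2: -10 dB ≤ -9 dB, so stage 2 doesn't engage; output -10 dB.
Stage 3: 4 dB above -14 dB, reduced 16:1 to 0.25 dB above → -13.75 dB.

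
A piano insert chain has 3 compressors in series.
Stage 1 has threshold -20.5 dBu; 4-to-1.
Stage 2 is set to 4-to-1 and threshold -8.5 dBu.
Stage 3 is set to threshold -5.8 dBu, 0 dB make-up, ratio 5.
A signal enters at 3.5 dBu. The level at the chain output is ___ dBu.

-14.5 dBu

Stage 1: 24 dB above -20.5 dBu, reduced 4:1 to 6 dB above → -14.5 dBu.
Stage 2: -14.5 dBu ≤ -8.5 dBu, so stage 2 doesn't engage; output -14.5 dBu.
Stage 3: -14.5 dBu ≤ -5.8 dBu, so stage 3 doesn't engage; output -14.5 dBu.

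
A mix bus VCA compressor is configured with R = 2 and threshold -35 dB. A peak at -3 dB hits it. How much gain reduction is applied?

16 dB

-3 dB exceeds the threshold by 32 dB.
After 2:1 compression the overshoot becomes 32/2 = 16 dB.
So the signal is attenuated by 32 − 16 = 16 dB.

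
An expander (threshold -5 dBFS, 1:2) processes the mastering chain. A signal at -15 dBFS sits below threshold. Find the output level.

-25 dBFS

The input is 10 dB below the -5 dBFS threshold.
A 1:2 expander multiplies undershoot by 2: 10 × 2 = 20 dB below threshold.
Output = -5 − 20 = -25 dBFS.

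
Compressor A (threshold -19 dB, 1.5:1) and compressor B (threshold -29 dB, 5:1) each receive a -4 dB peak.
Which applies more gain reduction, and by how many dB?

B, by 15 dB

A: overshoot 15 dB → output overshoot 10 dB → GR 5 dB.
B: overshoot 25 dB → output overshoot 5 dB → GR 20 dB.
B applies 15 dB more gain reduction.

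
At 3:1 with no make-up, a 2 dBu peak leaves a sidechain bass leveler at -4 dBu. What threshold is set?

Let T be the threshold. Output overshoot = (input overshoot)/R, so -4 − T = (2 − T)/3.
3·(-4 − T) = 2 − T → 2·T = -12 − 2 = -14.
T = -14/2 = -7 dBu.

-7 dBu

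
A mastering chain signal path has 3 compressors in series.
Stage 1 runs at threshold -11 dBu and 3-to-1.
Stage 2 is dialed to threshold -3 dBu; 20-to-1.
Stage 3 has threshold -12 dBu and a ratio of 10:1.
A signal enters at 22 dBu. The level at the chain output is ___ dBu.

-11.085 dBu

Stage 1: 33 dB above -11 dBu, reduced 3:1 to 11 dB above → 0 dBu.
Stage 2: overshoot 3 dB → 3/20 = 0.15 dB → -2.85 dBu.
Stage 3: 9.15 dB above -12 dBu, reduced 10:1 to 0.915 dB above → -11.085 dBu.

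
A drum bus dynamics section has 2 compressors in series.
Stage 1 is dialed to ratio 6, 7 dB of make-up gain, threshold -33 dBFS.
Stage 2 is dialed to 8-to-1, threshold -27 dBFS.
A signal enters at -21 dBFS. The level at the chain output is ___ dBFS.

Stage 1: -21 dBFS is 12 dB over -33 dBFS; at 6:1 that becomes 2 dB over, giving -31 dBFS; +7 dB make-up → -24 dBFS.
Stage 2: -24 dBFS is 3 dB over -27 dBFS; at 8:1 that becomes 0.375 dB over, giving -26.625 dBFS.

-26.625 dBFS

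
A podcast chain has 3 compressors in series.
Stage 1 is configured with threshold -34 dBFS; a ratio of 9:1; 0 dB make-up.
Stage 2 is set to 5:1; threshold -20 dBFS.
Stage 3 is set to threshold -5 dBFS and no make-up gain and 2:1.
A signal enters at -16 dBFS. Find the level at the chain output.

-32 dBFS

Stage 1: overshoot 18 dB → 18/9 = 2 dB → -32 dBFS.
Stage 2: -32 dBFS ≤ -20 dBFS, so stage 2 doesn't engage; output -32 dBFS.
Stage 3: -32 dBFS is at or below the -5 dBFS threshold — no compression; output -32 dBFS.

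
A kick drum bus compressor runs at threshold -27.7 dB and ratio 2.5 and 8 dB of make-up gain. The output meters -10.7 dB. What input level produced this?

Before make-up, the level was -10.7 − 8 = -18.7 dB.
That's 9 dB above the -27.7 dB threshold.
Undo the ratio: input overshoot = 9 × 2.5 = 22.5 dB, giving input = -5.2 dB.

-5.2 dB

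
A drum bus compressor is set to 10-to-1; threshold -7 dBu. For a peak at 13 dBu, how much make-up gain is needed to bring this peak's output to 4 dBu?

9 dB

The peak compresses to -7 + 20/10 = -5 dBu.
To reach 4 dBu requires 4 − (-5) = 9 dB of make-up.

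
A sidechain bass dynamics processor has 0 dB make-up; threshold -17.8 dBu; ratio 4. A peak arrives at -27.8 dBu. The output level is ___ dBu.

-27.8 dBu is 10 dB below the -17.8 dBu threshold, so no gain reduction is applied.
Output = input = -27.8 dBu.

-27.8 dBu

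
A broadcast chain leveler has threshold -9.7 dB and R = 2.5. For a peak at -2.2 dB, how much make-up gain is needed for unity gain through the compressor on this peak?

The peak compresses to -9.7 + 7.5/2.5 = -6.7 dB.
To reach -2.2 dB requires -2.2 − (-6.7) = 4.5 dB of make-up.

4.5 dB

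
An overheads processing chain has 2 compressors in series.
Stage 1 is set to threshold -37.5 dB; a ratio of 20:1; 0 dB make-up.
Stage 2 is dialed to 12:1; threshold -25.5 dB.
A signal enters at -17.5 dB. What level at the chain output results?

Stage 1: 20 dB above -37.5 dB, reduced 20:1 to 1 dB above → -36.5 dB.
Stage 2: below threshold (-36.5 ≤ -25.5); passes unchanged; output -36.5 dB.

-36.5 dB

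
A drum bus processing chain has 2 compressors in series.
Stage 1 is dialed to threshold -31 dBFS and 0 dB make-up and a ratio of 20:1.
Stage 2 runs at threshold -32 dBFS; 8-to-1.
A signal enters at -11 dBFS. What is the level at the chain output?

-31.75 dBFS

Stage 1: 20 dB above -31 dBFS, reduced 20:1 to 1 dB above → -30 dBFS.
Stage 2: overshoot 2 dB → 2/8 = 0.25 dB → -31.75 dBFS.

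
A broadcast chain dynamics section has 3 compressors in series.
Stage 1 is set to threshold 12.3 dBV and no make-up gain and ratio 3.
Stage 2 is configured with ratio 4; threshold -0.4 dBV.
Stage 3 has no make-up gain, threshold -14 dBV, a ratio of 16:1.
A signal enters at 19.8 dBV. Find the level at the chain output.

Stage 1: 19.8 dBV is 7.5 dB over 12.3 dBV; at 3:1 that becomes 2.5 dB over, giving 14.8 dBV.
Stage 2: overshoot 15.2 dB → 15.2/4 = 3.8 dB → 3.4 dBV.
Stage 3: overshoot 17.4 dB → 17.4/16 = 1.0875 dB → -12.9125 dBV.

-12.9125 dBV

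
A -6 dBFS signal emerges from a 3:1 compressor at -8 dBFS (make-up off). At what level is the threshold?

-9 dBFS

Input is 3 dB above T (since output overshoot × R = input overshoot: (-8 − T)·3 = -6 − T gives T = -9 dBFS).
Check: -9 + (-6 − (-9))/3 = -9 + 1 = -8 dBFS. ✓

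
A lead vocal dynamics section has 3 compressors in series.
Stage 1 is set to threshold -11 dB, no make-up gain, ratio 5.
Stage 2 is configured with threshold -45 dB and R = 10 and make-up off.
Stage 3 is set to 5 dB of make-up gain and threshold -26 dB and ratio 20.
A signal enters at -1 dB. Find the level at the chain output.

Stage 1: 10 dB above -11 dB, reduced 5:1 to 2 dB above → -9 dB.
Stage 2: -9 dB is 36 dB over -45 dB; at 10:1 that becomes 3.6 dB over, giving -41.4 dB.
Stage 3: below threshold (-41.4 ≤ -26); passes unchanged; make-up brings it to -36.4 dB.

-36.4 dB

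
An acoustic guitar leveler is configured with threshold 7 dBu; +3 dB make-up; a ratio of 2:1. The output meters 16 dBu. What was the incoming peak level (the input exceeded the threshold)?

19 dBu

Remove make-up: 16 − 3 = 13 dBu.
The compressed level sits 13 − 7 = 6 dB over threshold.
Before 2:1 compression the overshoot was 6 × 2 = 12 dB, so input = 7 + 12 = 19 dBu.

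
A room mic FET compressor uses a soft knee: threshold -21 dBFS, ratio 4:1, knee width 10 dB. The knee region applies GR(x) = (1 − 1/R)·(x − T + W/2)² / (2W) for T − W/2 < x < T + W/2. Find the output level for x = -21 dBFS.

-21.9375 dBFS

x − T + W/2 = -21 − (-21) + 5 = 5.
GR = (1 − 1/4) × 5² / 20 = 0.75 × 25 / 20 = 0.9375 dB.
Output = -21 − 0.9375 = -21.9375 dBFS.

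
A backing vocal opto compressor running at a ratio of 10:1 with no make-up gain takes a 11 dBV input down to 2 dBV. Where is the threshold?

1 dBV

Input is 10 dB above T (since output overshoot × R = input overshoot: (2 − T)·10 = 11 − T gives T = 1 dBV).
Check: 1 + (11 − 1)/10 = 1 + 1 = 2 dBV. ✓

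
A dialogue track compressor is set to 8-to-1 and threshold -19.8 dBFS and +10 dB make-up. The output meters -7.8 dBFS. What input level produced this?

-3.8 dBFS

Remove make-up: -7.8 − 10 = -17.8 dBFS.
That's 2 dB above the -19.8 dBFS threshold.
Undo the ratio: input overshoot = 2 × 8 = 16 dB, giving input = -3.8 dBFS.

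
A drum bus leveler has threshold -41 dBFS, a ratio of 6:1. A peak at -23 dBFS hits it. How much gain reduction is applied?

-23 dBFS exceeds the threshold by 18 dB.
After 6:1 compression the overshoot becomes 18/6 = 3 dB.
Gain reduction = 18 − 3 = 15 dB.

15 dB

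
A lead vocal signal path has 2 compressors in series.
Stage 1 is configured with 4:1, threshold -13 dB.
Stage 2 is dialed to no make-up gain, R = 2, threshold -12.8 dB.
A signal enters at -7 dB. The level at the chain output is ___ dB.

-12.15 dB

Stage 1: overshoot 6 dB → 6/4 = 1.5 dB → -11.5 dB.
Stage 2: overshoot 1.3 dB → 1.3/2 = 0.65 dB → -12.15 dB.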